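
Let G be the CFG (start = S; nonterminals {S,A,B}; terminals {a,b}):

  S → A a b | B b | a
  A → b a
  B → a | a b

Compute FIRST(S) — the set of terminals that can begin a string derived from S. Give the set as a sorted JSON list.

FIRST sets, iterate to fixpoint:
[1]
  A via A→b a: +{b}
  B via B→a: +{a}
  S via S→A a b: +{b}
  S via S→B b: +{a}
  FIRST(S)={a,b}  FIRST(A)={b}  FIRST(B)={a}
[2] done
  FIRST(S)={a,b}  FIRST(A)={b}  FIRST(B)={a}

FIRST(S) = ["a", "b"]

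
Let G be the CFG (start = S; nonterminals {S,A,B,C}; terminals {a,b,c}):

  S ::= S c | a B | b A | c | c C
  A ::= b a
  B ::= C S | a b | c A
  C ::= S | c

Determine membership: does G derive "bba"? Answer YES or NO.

Convert to CNF:
  S -> S T2 | T0 A | T1 B | T2 C | c
  A -> T0 T1
  B -> C S | T1 T0 | T2 A
  C -> S T2 | T0 A | T1 B | T2 C | c
  T0 -> b
  T1 -> a
  T2 -> c

Fill CYK table bottom-up:
  [0..0]={T0}  "b"  orig:{}
  [1..1]={T0}  "b"  orig:{}
  [2..2]={T1}  "a"  orig:{}
  [0..1]=∅  "bb"
  [1..2]={A}  "ba"
  [0..2]={C,S}  "bba"

S ∈ T[0,2] ⇒ YES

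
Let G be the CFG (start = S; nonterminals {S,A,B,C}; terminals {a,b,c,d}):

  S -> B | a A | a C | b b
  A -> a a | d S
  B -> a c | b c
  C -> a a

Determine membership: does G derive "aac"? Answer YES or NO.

CNF form of G:
  S -> T0 A | T0 C | T0 T2 | T3 T2 | T3 T3
  A -> T0 T0 | T1 S
  B -> T0 T2 | T3 T2
  C -> T0 T0
  T0 -> a
  T1 -> d
  T2 -> c
  T3 -> b

CYK fill:
  cell(0,0) a: {T0}  orig:{}
  cell(1,1) a: {T0}  orig:{}
  cell(2,2) c: {T2}  orig:{}
  cell(0,1) aa: {A,C}
  cell(1,2) ac: {B,S}
  cell(0,2) aac: ∅

S ∉ T[0,2] ⇒ NO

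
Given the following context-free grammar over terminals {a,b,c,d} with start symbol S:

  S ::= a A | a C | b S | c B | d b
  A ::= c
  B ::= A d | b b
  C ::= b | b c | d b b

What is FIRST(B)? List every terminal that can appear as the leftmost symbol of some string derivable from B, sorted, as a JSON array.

Compute FIRST by fixpoint:
round 1:
  A via A→c: +{c}
  B via B→A d: +{c}
  B via B→b b: +{b}
  C via C→b: +{b}
  C via C→d b b: +{d}
  S via S→a A: +{a}
  S via S→b S: +{b}
  S via S→c B: +{c}
  S via S→d b: +{d}
  S: {a,b,c,d}  A: {c}  B: {b,c}  C: {b,d}
round 2: — fixpoint
  S: {a,b,c,d}  A: {c}  B: {b,c}  C: {b,d}

FIRST(B) = ["b", "c"]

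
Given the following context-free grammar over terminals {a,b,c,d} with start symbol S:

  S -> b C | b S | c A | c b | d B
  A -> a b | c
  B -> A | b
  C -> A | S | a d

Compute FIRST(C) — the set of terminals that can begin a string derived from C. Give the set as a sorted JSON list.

FIRST iteration:
[1]
  A via A→a b: +{a}
  A via A→c: +{c}
  B via B→A: +{a,c}
  B via B→b: +{b}
  C via C→A: +{a,c}
  S via S→b C: +{b}
  S via S→c A: +{c}
  S via S→d B: +{d}
  FIRST[S]={b,c,d}  FIRST[A]={a,c}  FIRST[B]={a,b,c}  FIRST[C]={a,c}
[2]
  C via C→S: +{b,d}
  FIRST[S]={b,c,d}  FIRST[A]={a,c}  FIRST[B]={a,b,c}  FIRST[C]={a,b,c,d}
[3] (no change)
  FIRST[S]={b,c,d}  FIRST[A]={a,c}  FIRST[B]={a,b,c}  FIRST[C]={a,b,c,d}

FIRST(C) = ["a", "b", "c", "d"]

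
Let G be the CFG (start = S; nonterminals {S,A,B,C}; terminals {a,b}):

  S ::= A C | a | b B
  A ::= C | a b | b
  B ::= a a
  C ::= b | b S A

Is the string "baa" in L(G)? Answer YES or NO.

CNF form of G:
  S -> A C | T1 B | a
  A -> T0 T1 | T1 X2 | b
  B -> T0 T0
  C -> T1 X3 | b
  T0 -> a
  T1 -> b
  X2 -> S A
  X3 -> S A

CYK table (by increasing span):
  [0..0]={A,C,T1}  "b"  orig:{A,C}
  [1..1]={S,T0}  "a"  orig:{S}
  [2..2]={S,T0}  "a"  orig:{S}
  [0..1]=∅  "ba"
  [1..2]={B}  "aa"
  [0..2]={S}  "baa"

S ∈ T[0,2] ⇒ YES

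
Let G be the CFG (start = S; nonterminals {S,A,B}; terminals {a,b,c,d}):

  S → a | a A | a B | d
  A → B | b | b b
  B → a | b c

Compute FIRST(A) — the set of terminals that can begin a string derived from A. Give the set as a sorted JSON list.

Compute FIRST by fixpoint:
round 1:
  A via A→b: +{b}
  B via B→a: +{a}
  B via B→b c: +{b}
  S via S→a: +{a}
  S via S→d: +{d}
  S: {a,d}  A: {b}  B: {a,b}
round 2:
  A via A→B: +{a}
  S: {a,d}  A: {a,b}  B: {a,b}
round 3: (stable)
  S: {a,d}  A: {a,b}  B: {a,b}

FIRST(A) = ["a", "b"]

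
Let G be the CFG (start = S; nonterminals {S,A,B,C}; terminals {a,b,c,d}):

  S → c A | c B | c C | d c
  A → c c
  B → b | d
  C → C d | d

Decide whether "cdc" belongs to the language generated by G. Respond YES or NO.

CNF form of G:
  S -> T0 A | T0 B | T0 C | T1 T0
  A -> T0 T0
  B -> b | d
  C -> C T1 | d
  T0 -> c
  T1 -> d

Fill CYK table bottom-up:
  T[0,0] 'c' = {T0}  orig:{}
  T[1,1] 'd' = {B,C,T1}  orig:{B,C}
  T[2,2] 'c' = {T0}  orig:{}
  T[0,1] 'cd' = {S}
  T[1,2] 'dc' = {S}
  T[0,2] 'cdc' = ∅

S ∉ T[0,2] ⇒ NO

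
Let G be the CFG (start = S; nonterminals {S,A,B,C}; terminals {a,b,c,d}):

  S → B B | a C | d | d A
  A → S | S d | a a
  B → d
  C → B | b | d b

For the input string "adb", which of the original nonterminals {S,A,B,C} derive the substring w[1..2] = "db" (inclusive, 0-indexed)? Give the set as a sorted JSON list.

CNF form of G:
  S -> B B | T0 A | T1 C | d
  A -> B B | S T0 | T0 A | T1 C | T1 T1 | d
  B -> d
  C -> T0 T2 | b | d
  T0 -> d
  T1 -> a
  T2 -> b

Fill CYK table bottom-up (cells [i..j] with 1 ≤ i ≤ j ≤ 2 only):
  T[1,1] 'd' = {A,B,C,S,T0}  orig:{A,B,C,S}
  T[2,2] 'b' = {C,T2}  orig:{C}
  T[1,2] 'db' = {C}

Original NTs in T[1,2] deriving "db": ["C"]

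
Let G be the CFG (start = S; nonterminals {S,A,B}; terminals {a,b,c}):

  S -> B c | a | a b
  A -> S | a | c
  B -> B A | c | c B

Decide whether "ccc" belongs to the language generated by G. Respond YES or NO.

Convert to CNF:
  S -> B T0 | T1 T2 | a
  A -> B T0 | T1 T2 | a | c
  B -> B A | T0 B | c
  T0 -> c
  T1 -> a
  T2 -> b

CYK table (by increasing span):
  T[0,0] 'c' = {A,B,T0}  orig:{A,B}
  T[1,1] 'c' = {A,B,T0}  orig:{A,B}
  T[2,2] 'c' = {A,B,T0}  orig:{A,B}
  T[0,1] 'cc' = {A,B,S}
  T[1,2] 'cc' = {A,B,S}
  T[0,2] 'ccc' = {A,B,S}

S ∈ T[0,2] ⇒ YES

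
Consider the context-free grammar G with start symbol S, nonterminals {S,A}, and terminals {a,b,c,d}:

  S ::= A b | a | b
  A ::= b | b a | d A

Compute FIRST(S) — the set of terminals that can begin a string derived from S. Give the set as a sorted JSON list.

FIRST sets, iterate to fixpoint:
pass 1:
  A via A→b: +{b}
  A via A→d A: +{d}
  S via S→A b: +{b,d}
  S via S→a: +{a}
  S: {a,b,d}  A: {b,d}
pass 2: (no change)
  S: {a,b,d}  A: {b,d}

FIRST(S) = ["a", "b", "d"]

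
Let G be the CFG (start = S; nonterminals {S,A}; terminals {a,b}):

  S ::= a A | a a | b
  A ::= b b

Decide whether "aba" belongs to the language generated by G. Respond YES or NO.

CNF form of G:
  S -> T1 A | T1 T1 | b
  A -> T0 T0
  T0 -> b
  T1 -> a

Fill CYK table bottom-up:
  T[0,0] 'a' = {T1}  orig:{}
  T[1,1] 'b' = {S,T0}  orig:{S}
  T[2,2] 'a' = {T1}  orig:{}
  T[0,1] 'ab' = ∅
  T[1,2] 'ba' = ∅
  T[0,2] 'aba' = ∅

S ∉ T[0,2] ⇒ NO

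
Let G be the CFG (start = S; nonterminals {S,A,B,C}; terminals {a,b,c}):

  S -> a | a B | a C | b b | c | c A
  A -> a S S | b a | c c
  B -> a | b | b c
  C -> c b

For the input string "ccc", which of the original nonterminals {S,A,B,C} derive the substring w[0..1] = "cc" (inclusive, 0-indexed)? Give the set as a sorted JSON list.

Convert to CNF:
  S -> T0 B | T0 C | T1 T1 | T2 A | a | c
  A -> T0 X3 | T1 T0 | T2 T2
  B -> T1 T2 | a | b
  C -> T2 T1
  T0 -> a
  T1 -> b
  T2 -> c
  X3 -> S S

CYK table (by increasing span) — only the sub-triangle for w[0..1]:
  T[0,0] 'c' = {S,T2}  orig:{S}
  T[1,1] 'c' = {S,T2}  orig:{S}
  T[0,1] 'cc' = {A,X3}  orig:{A}

Original NTs in T[0,1] deriving "cc": ["A"]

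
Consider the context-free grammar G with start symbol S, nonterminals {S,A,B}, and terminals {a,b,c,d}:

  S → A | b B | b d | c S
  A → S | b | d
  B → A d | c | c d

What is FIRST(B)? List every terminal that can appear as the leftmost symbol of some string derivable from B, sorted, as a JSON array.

Compute FIRST by fixpoint:
iter 1:
  A via A→b: +{b}
  A via A→d: +{d}
  B via B→A d: +{b,d}
  B via B→c: +{c}
  S via S→A: +{b,d}
  S via S→c S: +{c}
  FIRST(S)={b,c,d}  FIRST(A)={b,d}  FIRST(B)={b,c,d}
iter 2:
  A via A→S: +{c}
  FIRST(S)={b,c,d}  FIRST(A)={b,c,d}  FIRST(B)={b,c,d}
iter 3: done
  FIRST(S)={b,c,d}  FIRST(A)={b,c,d}  FIRST(B)={b,c,d}

FIRST(B) = ["b", "c", "d"]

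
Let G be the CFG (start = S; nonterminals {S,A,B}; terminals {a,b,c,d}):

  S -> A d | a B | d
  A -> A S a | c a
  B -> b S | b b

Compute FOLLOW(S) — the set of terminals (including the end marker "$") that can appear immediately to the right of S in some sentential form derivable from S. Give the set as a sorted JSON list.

FIRST sets, iterate to fixpoint:
pass 1:
  A via A→c a: +{c}
  B via B→b S: +{b}
  S via S→A d: +{c}
  S via S→a B: +{a}
  S via S→d: +{d}
  S: {a,c,d}  A: {c}  B: {b}
pass 2: (stable)
  S: {a,c,d}  A: {c}  B: {b}

Compute FOLLOW by fixpoint:
initialize: $ ∈ FOLLOW(S)
iter 1:
  A→A S a: FOLLOW(A) ⊇ FIRST(S) = {a,c,d}; new: +{a,c,d}
  A→A S a: FOLLOW(S) ⊇ FIRST(a) = {a}; new: +{a}
  S→a B: FOLLOW(B) ⊇ FOLLOW(S) ⊇ {$,a}; new: +{$,a}
  FOLLOW(S)={$,a}  FOLLOW(A)={a,c,d}  FOLLOW(B)={$,a}
iter 2: (stable)
  FOLLOW(S)={$,a}  FOLLOW(A)={a,c,d}  FOLLOW(B)={$,a}

FOLLOW(S) = ["$", "a"]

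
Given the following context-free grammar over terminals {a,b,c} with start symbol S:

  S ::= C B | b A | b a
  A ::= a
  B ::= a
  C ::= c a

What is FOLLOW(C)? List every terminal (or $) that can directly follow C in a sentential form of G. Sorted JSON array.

Compute FIRST by fixpoint:
round 1:
  A via A→a: +{a}
  B via B→a: +{a}
  C via C→c a: +{c}
  S via S→C B: +{c}
  S via S→b A: +{b}
  S: {b,c}  A: {a}  B: {a}  C: {c}
round 2: — fixpoint
  S: {b,c}  A: {a}  B: {a}  C: {c}

FOLLOW iteration:
FOLLOW(S) := {$}
iter 1:
  S→C B: FOLLOW(C) ⊇ FIRST(B) = {a}; new: +{a}
  S→C B: FOLLOW(B) ⊇ FOLLOW(S) ⊇ {$}; new: +{$}
  S→b A: FOLLOW(A) ⊇ FOLLOW(S) ⊇ {$}; new: +{$}
  S: {$}  A: {$}  B: {$}  C: {a}
iter 2: (no change)
  S: {$}  A: {$}  B: {$}  C: {a}

FOLLOW(C) = ["a"]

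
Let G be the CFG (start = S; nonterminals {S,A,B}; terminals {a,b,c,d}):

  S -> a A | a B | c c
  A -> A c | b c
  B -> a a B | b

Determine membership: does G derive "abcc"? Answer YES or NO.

Convert to CNF:
  S -> T0 T0 | T2 A | T2 B
  A -> A T0 | T1 T0
  B -> T2 X3 | b
  T0 -> c
  T1 -> b
  T2 -> a
  X3 -> T2 B

CYK table (by increasing span):
  cell(0,0) a: {T2}  orig:{}
  cell(1,1) b: {B,T1}  orig:{B}
  cell(2,2) c: {T0}  orig:{}
  cell(3,3) c: {T0}  orig:{}
  cell(0,1) ab: {S,X3}  orig:{S}
  cell(1,2) bc: {A}
  cell(2,3) cc: {S}
  cell(0,2) abc: {S}
  cell(1,3) bcc: {A}
  cell(0,3) abcc: {S}

S ∈ T[0,3] ⇒ YES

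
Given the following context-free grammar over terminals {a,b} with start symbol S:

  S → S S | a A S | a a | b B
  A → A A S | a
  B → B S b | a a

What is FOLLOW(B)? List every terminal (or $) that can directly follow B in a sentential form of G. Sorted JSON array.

FIRST iteration:
[1]
  A via A→a: +{a}
  B via B→a a: +{a}
  S via S→a A S: +{a}
  S via S→b B: +{b}
  FIRST(S)={a,b}  FIRST(A)={a}  FIRST(B)={a}
[2] done
  FIRST(S)={a,b}  FIRST(A)={a}  FIRST(B)={a}

Compute FOLLOW by fixpoint:
initialize: $ ∈ FOLLOW(S)
pass 1:
  A→A A S: FOLLOW(A) ⊇ FIRST(A) = {a}; new: +{a}
  A→A A S: FOLLOW(A) ⊇ FIRST(S) = {a,b}; new: +{b}
  A→A A S: FOLLOW(S) ⊇ FOLLOW(A) ⊇ {a,b}; new: +{a,b}
  B→B S b: FOLLOW(B) ⊇ FIRST(S) = {a,b}; new: +{a,b}
  S→b B: FOLLOW(B) ⊇ FOLLOW(S) ⊇ {$,a,b}; new: +{$}
  S: {$,a,b}  A: {a,b}  B: {$,a,b}
pass 2: — fixpoint
  S: {$,a,b}  A: {a,b}  B: {$,a,b}

FOLLOW(B) = ["$", "a", "b"]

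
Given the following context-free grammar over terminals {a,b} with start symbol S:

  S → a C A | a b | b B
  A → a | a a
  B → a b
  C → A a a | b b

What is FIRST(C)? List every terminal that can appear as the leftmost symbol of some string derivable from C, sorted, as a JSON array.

FIRST iteration:
round 1:
  A via A→a: +{a}
  B via B→a b: +{a}
  C via C→A a a: +{a}
  C via C→b b: +{b}
  S via S→a C A: +{a}
  S via S→b B: +{b}
  S: {a,b}  A: {a}  B: {a}  C: {a,b}
round 2: done
  S: {a,b}  A: {a}  B: {a}  C: {a,b}

FIRST(C) = ["a", "b"]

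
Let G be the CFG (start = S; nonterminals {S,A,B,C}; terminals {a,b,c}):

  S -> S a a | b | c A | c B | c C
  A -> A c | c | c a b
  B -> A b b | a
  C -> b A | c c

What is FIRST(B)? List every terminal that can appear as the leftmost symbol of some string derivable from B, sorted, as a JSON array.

FIRST sets, iterate to fixpoint:
iter 1:
  A via A→c: +{c}
  B via B→A b b: +{c}
  B via B→a: +{a}
  C via C→b A: +{b}
  C via C→c c: +{c}
  S via S→b: +{b}
  S via S→c A: +{c}
  S: {b,c}  A: {c}  B: {a,c}  C: {b,c}
iter 2: (no change)
  S: {b,c}  A: {c}  B: {a,c}  C: {b,c}

FIRST(B) = ["a", "c"]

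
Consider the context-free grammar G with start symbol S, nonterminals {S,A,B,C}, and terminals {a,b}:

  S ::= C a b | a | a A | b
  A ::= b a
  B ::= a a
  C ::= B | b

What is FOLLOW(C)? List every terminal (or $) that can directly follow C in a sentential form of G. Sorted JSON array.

FIRST sets, iterate to fixpoint:
iter 1:
  A via A→b a: +{b}
  B via B→a a: +{a}
  C via C→B: +{a}
  C via C→b: +{b}
  S via S→C a b: +{a,b}
  FIRST[S]={a,b}  FIRST[A]={b}  FIRST[B]={a}  FIRST[C]={a,b}
iter 2: (no change)
  FIRST[S]={a,b}  FIRST[A]={b}  FIRST[B]={a}  FIRST[C]={a,b}

FOLLOW sets:
FOLLOW(S) := {$}
iter 1:
  S→C a b: FOLLOW(C) ⊇ FIRST(a) = {a}; new: +{a}
  S→a A: FOLLOW(A) ⊇ FOLLOW(S) ⊇ {$}; new: +{$}
  FOLLOW(S)={$}  FOLLOW(A)={$}  FOLLOW(B)={}  FOLLOW(C)={a}
iter 2:
  C→B: FOLLOW(B) ⊇ FOLLOW(C) ⊇ {a}; new: +{a}
  FOLLOW(S)={$}  FOLLOW(A)={$}  FOLLOW(B)={a}  FOLLOW(C)={a}
iter 3: done
  FOLLOW(S)={$}  FOLLOW(A)={$}  FOLLOW(B)={a}  FOLLOW(C)={a}

FOLLOW(C) = ["a"]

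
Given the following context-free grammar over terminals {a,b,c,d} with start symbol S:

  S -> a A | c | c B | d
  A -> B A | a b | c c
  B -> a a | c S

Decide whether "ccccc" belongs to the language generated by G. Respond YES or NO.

CNF form of G:
  S -> T0 A | T2 B | c | d
  A -> B A | T0 T1 | T2 T2
  B -> T0 T0 | T2 S
  T0 -> a
  T1 -> b
  T2 -> c

CYK table (by increasing span):
  T[0,0] 'c' = {S,T2}  orig:{S}
  T[1,1] 'c' = {S,T2}  orig:{S}
  T[2,2] 'c' = {S,T2}  orig:{S}
  T[3,3] 'c' = {S,T2}  orig:{S}
  T[4,4] 'c' = {S,T2}  orig:{S}
  T[0,1] 'cc' = {A,B}
  T[1,2] 'cc' = {A,B}
  T[2,3] 'cc' = {A,B}
  T[3,4] 'cc' = {A,B}
  T[0,2] 'ccc' = {S}
  T[1,3] 'ccc' = {S}
  T[2,4] 'ccc' = {S}
  T[0,3] 'cccc' = {A,B}
  T[1,4] 'cccc' = {A,B}
  T[0,4] 'ccccc' = {S}

S ∈ T[0,4] ⇒ YES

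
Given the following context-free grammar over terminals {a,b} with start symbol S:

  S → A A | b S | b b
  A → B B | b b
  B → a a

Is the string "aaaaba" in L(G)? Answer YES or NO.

CNF form of G:
  S -> A A | T0 S | T0 T0
  A -> B B | T0 T0
  B -> T1 T1
  T0 -> b
  T1 -> a

Fill CYK table bottom-up:
  cell(0,0) a: {T1}  orig:{}
  cell(1,1) a: {T1}  orig:{}
  cell(2,2) a: {T1}  orig:{}
  cell(3,3) a: {T1}  orig:{}
  cell(4,4) b: {T0}  orig:{}
  cell(5,5) a: {T1}  orig:{}
  cell(0,1) aa: {B}
  cell(1,2) aa: {B}
  cell(2,3) aa: {B}
  cell(3,4) ab: ∅
  cell(4,5) ba: ∅
  cell(0,2) aaa: ∅
  cell(1,3) aaa: ∅
  cell(2,4) aab: ∅
  cell(3,5) aba: ∅
  cell(0,3) aaaa: {A}
  cell(1,4) aaab: ∅
  cell(2,5) aaba: ∅
  cell(0,4) aaaab: ∅
  cell(1,5) aaaba: ∅
  cell(0,5) aaaaba: ∅

S ∉ T[0,5] ⇒ NO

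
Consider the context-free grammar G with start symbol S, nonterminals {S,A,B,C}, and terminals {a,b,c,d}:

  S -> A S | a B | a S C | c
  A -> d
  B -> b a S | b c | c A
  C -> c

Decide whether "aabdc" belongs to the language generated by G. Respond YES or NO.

Convert to CNF:
  S -> A S | T1 B | T1 X4 | c
  A -> d
  B -> T0 T2 | T0 X3 | T2 A
  C -> c
  T0 -> b
  T1 -> a
  T2 -> c
  X3 -> T1 S
  X4 -> S C

CYK fill:
  [0..0]={T1}  "a"  orig:{}
  [1..1]={T1}  "a"  orig:{}
  [2..2]={T0}  "b"  orig:{}
  [3..3]={A}  "d"
  [4..4]={C,S,T2}  "c"  orig:{C,S}
  [0..1]=∅  "aa"
  [1..2]=∅  "ab"
  [2..3]=∅  "bd"
  [3..4]={S}  "dc"
  [0..2]=∅  "aab"
  [1..3]=∅  "abd"
  [2..4]=∅  "bdc"
  [0..3]=∅  "aabd"
  [1..4]=∅  "abdc"
  [0..4]=∅  "aabdc"

S ∉ T[0,4] ⇒ NO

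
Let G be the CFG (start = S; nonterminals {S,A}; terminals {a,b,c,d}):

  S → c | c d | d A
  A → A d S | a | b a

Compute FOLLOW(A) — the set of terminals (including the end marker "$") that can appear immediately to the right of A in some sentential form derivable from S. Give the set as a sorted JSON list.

Compute FIRST by fixpoint:
iter 1:
  A via A→a: +{a}
  A via A→b a: +{b}
  S via S→c: +{c}
  S via S→d A: +{d}
  FIRST(S)={c,d}  FIRST(A)={a,b}
iter 2: (no change)
  FIRST(S)={c,d}  FIRST(A)={a,b}

Compute FOLLOW by fixpoint:
FOLLOW(S) := {$}
[1]
  A→A d S: FOLLOW(A) ⊇ FIRST(d) = {d}; new: +{d}
  A→A d S: FOLLOW(S) ⊇ FOLLOW(A) ⊇ {d}; new: +{d}
  S→d A: FOLLOW(A) ⊇ FOLLOW(S) ⊇ {$,d}; new: +{$}
  S: {$,d}  A: {$,d}
[2] done
  S: {$,d}  A: {$,d}

FOLLOW(A) = ["$", "d"]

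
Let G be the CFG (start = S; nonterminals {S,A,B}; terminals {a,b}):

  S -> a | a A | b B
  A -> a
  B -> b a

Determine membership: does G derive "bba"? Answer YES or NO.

CNF form of G:
  S -> T0 B | T1 A | a
  A -> a
  B -> T0 T1
  T0 -> b
  T1 -> a

Fill CYK table bottom-up:
  T[0,0] 'b' = {T0}  orig:{}
  T[1,1] 'b' = {T0}  orig:{}
  T[2,2] 'a' = {A,S,T1}  orig:{A,S}
  T[0,1] 'bb' = ∅
  T[1,2] 'ba' = {B}
  T[0,2] 'bba' = {S}

S ∈ T[0,2] ⇒ YES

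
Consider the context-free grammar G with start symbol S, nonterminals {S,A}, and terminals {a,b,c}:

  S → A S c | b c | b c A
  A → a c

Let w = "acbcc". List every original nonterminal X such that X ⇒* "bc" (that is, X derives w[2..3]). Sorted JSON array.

Convert to CNF:
  S -> A X3 | T2 T1 | T2 X4
  A -> T0 T1
  T0 -> a
  T1 -> c
  T2 -> b
  X3 -> S T1
  X4 -> T1 A

CYK table (by increasing span) (cells [i..j] with 2 ≤ i ≤ j ≤ 3 only):
  cell(2,2) b: {T2}  orig:{}
  cell(3,3) c: {T1}  orig:{}
  cell(2,3) bc: {S}

Original NTs in T[2,3] deriving "bc": ["S"]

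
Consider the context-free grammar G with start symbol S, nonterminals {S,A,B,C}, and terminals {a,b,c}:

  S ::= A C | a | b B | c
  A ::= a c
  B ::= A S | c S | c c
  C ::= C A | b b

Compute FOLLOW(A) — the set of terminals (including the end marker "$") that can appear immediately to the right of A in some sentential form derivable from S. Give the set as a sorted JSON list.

FIRST sets, iterate to fixpoint:
[1]
  A via A→a c: +{a}
  B via B→A S: +{a}
  B via B→c S: +{c}
  C via C→b b: +{b}
  S via S→A C: +{a}
  S via S→b B: +{b}
  S via S→c: +{c}
  S: {a,b,c}  A: {a}  B: {a,c}  C: {b}
[2] (no change)
  S: {a,b,c}  A: {a}  B: {a,c}  C: {b}

FOLLOW sets:
initialize: $ ∈ FOLLOW(S)
[1]
  B→A S: FOLLOW(A) ⊇ FIRST(S) = {a,b,c}; new: +{a,b,c}
  C→C A: FOLLOW(C) ⊇ FIRST(A) = {a}; new: +{a}
  S→A C: FOLLOW(C) ⊇ FOLLOW(S) ⊇ {$}; new: +{$}
  S→b B: FOLLOW(B) ⊇ FOLLOW(S) ⊇ {$}; new: +{$}
  FOLLOW[S]={$}  FOLLOW[A]={a,b,c}  FOLLOW[B]={$}  FOLLOW[C]={$,a}
[2]
  C→C A: FOLLOW(A) ⊇ FOLLOW(C) ⊇ {$,a}; new: +{$}
  FOLLOW[S]={$}  FOLLOW[A]={$,a,b,c}  FOLLOW[B]={$}  FOLLOW[C]={$,a}
[3] — fixpoint
  FOLLOW[S]={$}  FOLLOW[A]={$,a,b,c}  FOLLOW[B]={$}  FOLLOW[C]={$,a}

FOLLOW(A) = ["$", "a", "b", "c"]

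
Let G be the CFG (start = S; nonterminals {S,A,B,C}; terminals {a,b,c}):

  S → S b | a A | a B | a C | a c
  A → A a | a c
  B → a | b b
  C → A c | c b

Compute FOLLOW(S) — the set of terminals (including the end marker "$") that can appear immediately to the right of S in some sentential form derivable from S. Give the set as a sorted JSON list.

Compute FIRST by fixpoint:
round 1:
  A via A→a c: +{a}
  B via B→a: +{a}
  B via B→b b: +{b}
  C via C→A c: +{a}
  C via C→c b: +{c}
  S via S→a A: +{a}
  FIRST[S]={a}  FIRST[A]={a}  FIRST[B]={a,b}  FIRST[C]={a,c}
round 2: — fixpoint
  FIRST[S]={a}  FIRST[A]={a}  FIRST[B]={a,b}  FIRST[C]={a,c}

FOLLOW sets:
FOLLOW(S) := {$}
round 1:
  A→A a: FOLLOW(A) ⊇ FIRST(a) = {a}; new: +{a}
  C→A c: FOLLOW(A) ⊇ FIRST(c) = {c}; new: +{c}
  S→S b: FOLLOW(S) ⊇ FIRST(b) = {b}; new: +{b}
  S→a A: FOLLOW(A) ⊇ FOLLOW(S) ⊇ {$,b}; new: +{$,b}
  S→a B: FOLLOW(B) ⊇ FOLLOW(S) ⊇ {$,b}; new: +{$,b}
  S→a C: FOLLOW(C) ⊇ FOLLOW(S) ⊇ {$,b}; new: +{$,b}
  S: {$,b}  A: {$,a,b,c}  B: {$,b}  C: {$,b}
round 2: (no change)
  S: {$,b}  A: {$,a,b,c}  B: {$,b}  C: {$,b}

FOLLOW(S) = ["$", "b"]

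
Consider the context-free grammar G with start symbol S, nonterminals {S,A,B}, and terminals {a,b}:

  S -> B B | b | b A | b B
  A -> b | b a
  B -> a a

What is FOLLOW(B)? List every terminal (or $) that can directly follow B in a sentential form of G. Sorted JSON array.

FIRST sets, iterate to fixpoint:
round 1:
  A via A→b: +{b}
  B via B→a a: +{a}
  S via S→B B: +{a}
  S via S→b: +{b}
  FIRST[S]={a,b}  FIRST[A]={b}  FIRST[B]={a}
round 2: (no change)
  FIRST[S]={a,b}  FIRST[A]={b}  FIRST[B]={a}

FOLLOW iteration:
seed FOLLOW(S) with $
pass 1:
  S→B B: FOLLOW(B) ⊇ FIRST(B) = {a}; new: +{a}
  S→B B: FOLLOW(B) ⊇ FOLLOW(S) ⊇ {$}; new: +{$}
  S→b A: FOLLOW(A) ⊇ FOLLOW(S) ⊇ {$}; new: +{$}
  FOLLOW[S]={$}  FOLLOW[A]={$}  FOLLOW[B]={$,a}
pass 2: — fixpoint
  FOLLOW[S]={$}  FOLLOW[A]={$}  FOLLOW[B]={$,a}

FOLLOW(B) = ["$", "a"]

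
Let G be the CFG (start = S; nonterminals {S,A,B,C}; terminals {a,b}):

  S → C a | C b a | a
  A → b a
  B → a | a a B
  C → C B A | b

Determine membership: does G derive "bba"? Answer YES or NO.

CNF form of G:
  S -> C T1 | C X4 | a
  A -> T0 T1
  B -> T1 X2 | a
  C -> C X3 | b
  T0 -> b
  T1 -> a
  X2 -> T1 B
  X3 -> B A
  X4 -> T0 T1

Fill CYK table bottom-up:
  T[0,0] 'b' = {C,T0}  orig:{C}
  T[1,1] 'b' = {C,T0}  orig:{C}
  T[2,2] 'a' = {B,S,T1}  orig:{B,S}
  T[0,1] 'bb' = ∅
  T[1,2] 'ba' = {A,S,X4}  orig:{A,S}
  T[0,2] 'bba' = {S}

S ∈ T[0,2] ⇒ YES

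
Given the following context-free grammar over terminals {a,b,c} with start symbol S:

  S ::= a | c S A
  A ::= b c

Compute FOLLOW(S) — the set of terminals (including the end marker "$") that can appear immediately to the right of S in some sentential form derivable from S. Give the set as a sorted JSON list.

FIRST iteration:
iter 1:
  A via A→b c: +{b}
  S via S→a: +{a}
  S via S→c S A: +{c}
  FIRST[S]={a,c}  FIRST[A]={b}
iter 2: — fixpoint
  FIRST[S]={a,c}  FIRST[A]={b}

FOLLOW iteration:
seed FOLLOW(S) with $
pass 1:
  S→c S A: FOLLOW(S) ⊇ FIRST(A) = {b}; new: +{b}
  S→c S A: FOLLOW(A) ⊇ FOLLOW(S) ⊇ {$,b}; new: +{$,b}
  FOLLOW(S)={$,b}  FOLLOW(A)={$,b}
pass 2: (stable)
  FOLLOW(S)={$,b}  FOLLOW(A)={$,b}

FOLLOW(S) = ["$", "b"]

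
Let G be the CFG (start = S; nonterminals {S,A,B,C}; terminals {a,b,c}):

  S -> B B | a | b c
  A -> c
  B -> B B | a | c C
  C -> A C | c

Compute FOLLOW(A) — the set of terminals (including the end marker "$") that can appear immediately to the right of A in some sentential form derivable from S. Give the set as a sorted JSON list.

FIRST sets, iterate to fixpoint:
[1]
  A via A→c: +{c}
  B via B→a: +{a}
  B via B→c C: +{c}
  C via C→A C: +{c}
  S via S→B B: +{a,c}
  S via S→b c: +{b}
  FIRST[S]={a,b,c}  FIRST[A]={c}  FIRST[B]={a,c}  FIRST[C]={c}
[2] (no change)
  FIRST[S]={a,b,c}  FIRST[A]={c}  FIRST[B]={a,c}  FIRST[C]={c}

FOLLOW sets:
FOLLOW(S) := {$}
pass 1:
  B→B B: FOLLOW(B) ⊇ FIRST(B) = {a,c}; new: +{a,c}
  B→c C: FOLLOW(C) ⊇ FOLLOW(B) ⊇ {a,c}; new: +{a,c}
  C→A C: FOLLOW(A) ⊇ FIRST(C) = {c}; new: +{c}
  S→B B: FOLLOW(B) ⊇ FOLLOW(S) ⊇ {$}; new: +{$}
  FOLLOW[S]={$}  FOLLOW[A]={c}  FOLLOW[B]={$,a,c}  FOLLOW[C]={a,c}
pass 2:
  B→c C: FOLLOW(C) ⊇ FOLLOW(B) ⊇ {$,a,c}; new: +{$}
  FOLLOW[S]={$}  FOLLOW[A]={c}  FOLLOW[B]={$,a,c}  FOLLOW[C]={$,a,c}
pass 3: — fixpoint
  FOLLOW[S]={$}  FOLLOW[A]={c}  FOLLOW[B]={$,a,c}  FOLLOW[C]={$,a,c}

FOLLOW(A) = ["c"]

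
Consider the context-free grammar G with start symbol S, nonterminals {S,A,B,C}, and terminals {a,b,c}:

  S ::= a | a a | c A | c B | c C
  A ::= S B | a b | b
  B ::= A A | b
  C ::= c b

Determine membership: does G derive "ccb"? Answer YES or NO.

CNF form of G:
  S -> T0 T0 | T2 A | T2 B | T2 C | a
  A -> S B | T0 T1 | b
  B -> A A | b
  C -> T2 T1
  T0 -> a
  T1 -> b
  T2 -> c

CYK fill:
  cell(0,0) c: {T2}  orig:{}
  cell(1,1) c: {T2}  orig:{}
  cell(2,2) b: {A,B,T1}  orig:{A,B}
  cell(0,1) cc: ∅
  cell(1,2) cb: {C,S}
  cell(0,2) ccb: {S}

S ∈ T[0,2] ⇒ YES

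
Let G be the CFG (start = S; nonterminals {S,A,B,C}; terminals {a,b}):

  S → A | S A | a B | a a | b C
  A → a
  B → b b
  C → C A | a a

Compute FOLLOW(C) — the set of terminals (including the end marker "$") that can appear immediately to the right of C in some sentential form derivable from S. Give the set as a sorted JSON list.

FIRST sets, iterate to fixpoint:
[1]
  A via A→a: +{a}
  B via B→b b: +{b}
  C via C→a a: +{a}
  S via S→A: +{a}
  S via S→b C: +{b}
  FIRST[S]={a,b}  FIRST[A]={a}  FIRST[B]={b}  FIRST[C]={a}
[2] done
  FIRST[S]={a,b}  FIRST[A]={a}  FIRST[B]={b}  FIRST[C]={a}

Compute FOLLOW by fixpoint:
initialize: $ ∈ FOLLOW(S)
[1]
  C→C A: FOLLOW(C) ⊇ FIRST(A) = {a}; new: +{a}
  C→C A: FOLLOW(A) ⊇ FOLLOW(C) ⊇ {a}; new: +{a}
  S→A: FOLLOW(A) ⊇ FOLLOW(S) ⊇ {$}; new: +{$}
  S→S A: FOLLOW(S) ⊇ FIRST(A) = {a}; new: +{a}
  S→a B: FOLLOW(B) ⊇ FOLLOW(S) ⊇ {$,a}; new: +{$,a}
  S→b C: FOLLOW(C) ⊇ FOLLOW(S) ⊇ {$,a}; new: +{$}
  FOLLOW(S)={$,a}  FOLLOW(A)={$,a}  FOLLOW(B)={$,a}  FOLLOW(C)={$,a}
[2] (stable)
  FOLLOW(S)={$,a}  FOLLOW(A)={$,a}  FOLLOW(B)={$,a}  FOLLOW(C)={$,a}

FOLLOW(C) = ["$", "a"]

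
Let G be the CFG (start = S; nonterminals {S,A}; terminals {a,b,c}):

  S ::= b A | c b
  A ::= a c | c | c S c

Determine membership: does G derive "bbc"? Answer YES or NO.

CNF form of G:
  S -> T1 T2 | T2 A
  A -> T0 T1 | T1 X3 | c
  T0 -> a
  T1 -> c
  T2 -> b
  X3 -> S T1

CYK table (by increasing span):
  [0..0]={T2}  "b"  orig:{}
  [1..1]={T2}  "b"  orig:{}
  [2..2]={A,T1}  "c"  orig:{A}
  [0..1]=∅  "bb"
  [1..2]={S}  "bc"
  [0..2]=∅  "bbc"

S ∉ T[0,2] ⇒ NO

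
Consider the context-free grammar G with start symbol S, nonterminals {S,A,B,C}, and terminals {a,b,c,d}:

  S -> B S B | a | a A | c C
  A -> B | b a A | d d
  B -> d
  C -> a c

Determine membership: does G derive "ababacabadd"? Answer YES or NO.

CNF form of G:
  S -> B X5 | T1 A | T3 C | a
  A -> T0 X4 | T2 T2 | d
  B -> d
  C -> T1 T3
  T0 -> b
  T1 -> a
  T2 -> d
  T3 -> c
  X4 -> T1 A
  X5 -> S B

CYK fill:
  T[0,0] 'a' = {S,T1}  orig:{S}
  T[1,1] 'b' = {T0}  orig:{}
  T[2,2] 'a' = {S,T1}  orig:{S}
  T[3,3] 'b' = {T0}  orig:{}
  T[4,4] 'a' = {S,T1}  orig:{S}
  T[5,5] 'c' = {T3}  orig:{}
  T[6,6] 'a' = {S,T1}  orig:{S}
  T[7,7] 'b' = {T0}  orig:{}
  T[8,8] 'a' = {S,T1}  orig:{S}
  T[9,9] 'd' = {A,B,T2}  orig:{A,B}
  T[10,10] 'd' = {A,B,T2}  orig:{A,B}
  T[0,1] 'ab' = ∅
  T[1,2] 'ba' = ∅
  T[2,3] 'ab' = ∅
  T[3,4] 'ba' = ∅
  T[4,5] 'ac' = {C}
  T[5,6] 'ca' = ∅
  T[6,7] 'ab' = ∅
  T[7,8] 'ba' = ∅
  T[8,9] 'ad' = {S,X4,X5}  orig:{S}
  T[9,10] 'dd' = {A}
  T[0,2] 'aba' = ∅
  T[1,3] 'bab' = ∅
  T[2,4] 'aba' = ∅
  T[3,5] 'bac' = ∅
  T[4,6] 'aca' = ∅
  T[5,7] 'cab' = ∅
  T[6,8] 'aba' = ∅
  T[7,9] 'bad' = {A}
  T[8,10] 'add' = {S,X4,X5}  orig:{S}
  T[0,3] 'abab' = ∅
  T[1,4] 'baba' = ∅
  T[2,5] 'abac' = ∅
  T[3,6] 'baca' = ∅
  T[4,7] 'acab' = ∅
  T[5,8] 'caba' = ∅
  T[6,9] 'abad' = {S,X4}  orig:{S}
  T[7,10] 'badd' = {A}
  T[0,4] 'ababa' = ∅
  T[1,5] 'babac' = ∅
  T[2,6] 'abaca' = ∅
  T[3,7] 'bacab' = ∅
  T[4,8] 'acaba' = ∅
  T[5,9] 'cabad' = ∅
  T[6,10] 'abadd' = {S,X4,X5}  orig:{S}
  T[0,5] 'ababac' = ∅
  T[1,6] 'babaca' = ∅
  T[2,7] 'abacab' = ∅
  T[3,8] 'bacaba' = ∅
  T[4,9] 'acabad' = ∅
  T[5,10] 'cabadd' = ∅
  T[0,6] 'ababaca' = ∅
  T[1,7] 'babacab' = ∅
  T[2,8] 'abacaba' = ∅
  T[3,9] 'bacabad' = ∅
  T[4,10] 'acabadd' = ∅
  T[0,7] 'ababacab' = ∅
  T[1,8] 'babacaba' = ∅
  T[2,9] 'abacabad' = ∅
  T[3,10] 'bacabadd' = ∅
  T[0,8] 'ababacaba' = ∅
  T[1,9] 'babacabad' = ∅
  T[2,10] 'abacabadd' = ∅
  T[0,9] 'ababacabad' = ∅
  T[1,10] 'babacabadd' = ∅
  T[0,10] 'ababacabadd' = ∅

S ∉ T[0,10] ⇒ NO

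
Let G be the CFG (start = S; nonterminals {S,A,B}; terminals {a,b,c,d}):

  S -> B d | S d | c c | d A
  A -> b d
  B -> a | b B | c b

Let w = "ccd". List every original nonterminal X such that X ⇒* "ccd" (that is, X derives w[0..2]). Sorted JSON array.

CNF form of G:
  S -> B T1 | S T1 | T1 A | T2 T2
  A -> T0 T1
  B -> T0 B | T2 T0 | a
  T0 -> b
  T1 -> d
  T2 -> c

CYK fill (cells [i..j] with 0 ≤ i ≤ j ≤ 2 only):
  T[0,0] 'c' = {T2}  orig:{}
  T[1,1] 'c' = {T2}  orig:{}
  T[2,2] 'd' = {T1}  orig:{}
  T[0,1] 'cc' = {S}
  T[1,2] 'cd' = ∅
  T[0,2] 'ccd' = {S}

Original NTs in T[0,2] deriving "ccd": ["S"]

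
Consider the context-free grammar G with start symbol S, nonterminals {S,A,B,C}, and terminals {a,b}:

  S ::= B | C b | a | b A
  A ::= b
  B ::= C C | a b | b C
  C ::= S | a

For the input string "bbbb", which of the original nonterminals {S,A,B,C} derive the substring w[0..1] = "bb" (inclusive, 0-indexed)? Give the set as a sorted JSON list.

Convert to CNF:
  S -> C C | C T1 | T0 T1 | T1 A | T1 C | a
  A -> b
  B -> C C | T0 T1 | T1 C
  C -> C C | C T1 | T0 T1 | T1 A | T1 C | a
  T0 -> a
  T1 -> b

CYK fill, restricted to cells inside w[0..1]:
  cell(0,0) b: {A,T1}  orig:{A}
  cell(1,1) b: {A,T1}  orig:{A}
  cell(0,1) bb: {C,S}

Original NTs in T[0,1] deriving "bb": ["C", "S"]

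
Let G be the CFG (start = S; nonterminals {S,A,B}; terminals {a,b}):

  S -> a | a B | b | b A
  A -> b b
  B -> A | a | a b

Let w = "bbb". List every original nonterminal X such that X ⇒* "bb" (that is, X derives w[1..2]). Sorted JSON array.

CNF form of G:
  S -> T0 A | T1 B | a | b
  A -> T0 T0
  B -> T0 T0 | T1 T0 | a
  T0 -> b
  T1 -> a

Fill CYK table bottom-up (cells [i..j] with 1 ≤ i ≤ j ≤ 2 only):
  T[1,1] 'b' = {S,T0}  orig:{S}
  T[2,2] 'b' = {S,T0}  orig:{S}
  T[1,2] 'bb' = {A,B}

Original NTs in T[1,2] deriving "bb": ["A", "B"]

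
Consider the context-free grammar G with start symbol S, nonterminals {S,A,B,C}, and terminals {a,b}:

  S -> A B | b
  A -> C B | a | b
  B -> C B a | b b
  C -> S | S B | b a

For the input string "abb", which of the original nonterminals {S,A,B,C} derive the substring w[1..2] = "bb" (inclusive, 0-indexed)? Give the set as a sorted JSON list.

CNF form of G:
  S -> A B | b
  A -> C B | a | b
  B -> C X2 | T1 T1
  C -> A B | S B | T1 T0 | b
  T0 -> a
  T1 -> b
  X2 -> B T0

CYK fill, restricted to cells inside w[1..2]:
  cell(1,1) b: {A,C,S,T1}  orig:{A,C,S}
  cell(2,2) b: {A,C,S,T1}  orig:{A,C,S}
  cell(1,2) bb: {B}

Original NTs in T[1,2] deriving "bb": ["B"]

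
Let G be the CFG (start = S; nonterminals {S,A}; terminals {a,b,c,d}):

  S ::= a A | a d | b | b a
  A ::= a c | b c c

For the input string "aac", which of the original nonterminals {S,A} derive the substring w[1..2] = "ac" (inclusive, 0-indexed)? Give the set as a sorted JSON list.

Convert to CNF:
  S -> T0 A | T0 T3 | T2 T0 | b
  A -> T0 T1 | T2 X4
  T0 -> a
  T1 -> c
  T2 -> b
  T3 -> d
  X4 -> T1 T1

CYK fill — only the sub-triangle for w[1..2]:
  T[1,1] 'a' = {T0}  orig:{}
  T[2,2] 'c' = {T1}  orig:{}
  T[1,2] 'ac' = {A}

Original NTs in T[1,2] deriving "ac": ["A"]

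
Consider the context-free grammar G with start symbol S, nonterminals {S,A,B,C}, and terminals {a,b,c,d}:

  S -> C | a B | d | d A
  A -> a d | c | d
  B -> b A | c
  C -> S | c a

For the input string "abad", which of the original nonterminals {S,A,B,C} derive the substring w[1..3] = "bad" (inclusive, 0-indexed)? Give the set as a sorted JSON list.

Convert to CNF:
  S -> T0 B | T1 A | T3 T0 | d
  A -> T0 T1 | c | d
  B -> T2 A | c
  C -> T0 B | T1 A | T3 T0 | d
  T0 -> a
  T1 -> d
  T2 -> b
  T3 -> c

Fill CYK table bottom-up, restricted to cells inside w[1..3]:
  cell(1,1) b: {T2}  orig:{}
  cell(2,2) a: {T0}  orig:{}
  cell(3,3) d: {A,C,S,T1}  orig:{A,C,S}
  cell(1,2) ba: ∅
  cell(2,3) ad: {A}
  cell(1,3) bad: {B}

Original NTs in T[1,3] deriving "bad": ["B"]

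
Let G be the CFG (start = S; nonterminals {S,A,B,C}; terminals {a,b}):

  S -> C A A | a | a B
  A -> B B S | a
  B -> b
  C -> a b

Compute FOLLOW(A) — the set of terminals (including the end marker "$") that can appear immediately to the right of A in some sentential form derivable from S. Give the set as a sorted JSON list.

Compute FIRST by fixpoint:
round 1:
  A via A→a: +{a}
  B via B→b: +{b}
  C via C→a b: +{a}
  S via S→C A A: +{a}
  FIRST(S)={a}  FIRST(A)={a}  FIRST(B)={b}  FIRST(C)={a}
round 2:
  A via A→B B S: +{b}
  FIRST(S)={a}  FIRST(A)={a,b}  FIRST(B)={b}  FIRST(C)={a}
round 3: — fixpoint
  FIRST(S)={a}  FIRST(A)={a,b}  FIRST(B)={b}  FIRST(C)={a}

FOLLOW sets:
seed FOLLOW(S) with $
iter 1:
  A→B B S: FOLLOW(B) ⊇ FIRST(B) = {b}; new: +{b}
  A→B B S: FOLLOW(B) ⊇ FIRST(S) = {a}; new: +{a}
  S→C A A: FOLLOW(C) ⊇ FIRST(A) = {a,b}; new: +{a,b}
  S→C A A: FOLLOW(A) ⊇ FIRST(A) = {a,b}; new: +{a,b}
  S→C A A: FOLLOW(A) ⊇ FOLLOW(S) ⊇ {$}; new: +{$}
  S→a B: FOLLOW(B) ⊇ FOLLOW(S) ⊇ {$}; new: +{$}
  FOLLOW[S]={$}  FOLLOW[A]={$,a,b}  FOLLOW[B]={$,a,b}  FOLLOW[C]={a,b}
iter 2:
  A→B B S: FOLLOW(S) ⊇ FOLLOW(A) ⊇ {$,a,b}; new: +{a,b}
  FOLLOW[S]={$,a,b}  FOLLOW[A]={$,a,b}  FOLLOW[B]={$,a,b}  FOLLOW[C]={a,b}
iter 3: (no change)
  FOLLOW[S]={$,a,b}  FOLLOW[A]={$,a,b}  FOLLOW[B]={$,a,b}  FOLLOW[C]={a,b}

FOLLOW(A) = ["$", "a", "b"]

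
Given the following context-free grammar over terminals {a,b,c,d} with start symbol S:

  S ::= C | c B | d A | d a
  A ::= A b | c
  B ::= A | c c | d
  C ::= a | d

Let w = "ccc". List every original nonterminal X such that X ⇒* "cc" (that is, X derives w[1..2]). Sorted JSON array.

CNF form of G:
  S -> T1 B | T2 A | T2 T3 | a | d
  A -> A T0 | c
  B -> A T0 | T1 T1 | c | d
  C -> a | d
  T0 -> b
  T1 -> c
  T2 -> d
  T3 -> a

CYK table (by increasing span) (cells [i..j] with 1 ≤ i ≤ j ≤ 2 only):
  T[1,1] 'c' = {A,B,T1}  orig:{A,B}
  T[2,2] 'c' = {A,B,T1}  orig:{A,B}
  T[1,2] 'cc' = {B,S}

Original NTs in T[1,2] deriving "cc": ["B", "S"]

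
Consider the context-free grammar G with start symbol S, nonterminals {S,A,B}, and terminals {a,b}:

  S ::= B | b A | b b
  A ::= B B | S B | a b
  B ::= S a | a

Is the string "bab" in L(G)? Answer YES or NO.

CNF form of G:
  S -> S T0 | T1 A | T1 T1 | a
  A -> B B | S B | T0 T1
  B -> S T0 | a
  T0 -> a
  T1 -> b

Fill CYK table bottom-up:
  T[0,0] 'b' = {T1}  orig:{}
  T[1,1] 'a' = {B,S,T0}  orig:{B,S}
  T[2,2] 'b' = {T1}  orig:{}
  T[0,1] 'ba' = ∅
  T[1,2] 'ab' = {A}
  T[0,2] 'bab' = {S}

S ∈ T[0,2] ⇒ YES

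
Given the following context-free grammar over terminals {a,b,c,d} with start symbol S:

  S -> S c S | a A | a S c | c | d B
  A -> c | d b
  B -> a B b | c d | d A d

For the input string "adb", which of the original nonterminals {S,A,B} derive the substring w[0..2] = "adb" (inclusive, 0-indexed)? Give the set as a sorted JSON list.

CNF form of G:
  S -> S X6 | T0 B | T2 A | T2 X7 | c
  A -> T0 T1 | c
  B -> T0 X5 | T2 X4 | T3 T0
  T0 -> d
  T1 -> b
  T2 -> a
  T3 -> c
  X4 -> B T1
  X5 -> A T0
  X6 -> T3 S
  X7 -> S T3

Fill CYK table bottom-up (cells [i..j] with 0 ≤ i ≤ j ≤ 2 only):
  [0..0]={T2}  "a"  orig:{}
  [1..1]={T0}  "d"  orig:{}
  [2..2]={T1}  "b"  orig:{}
  [0..1]=∅  "ad"
  [1..2]={A}  "db"
  [0..2]={S}  "adb"

Original NTs in T[0,2] deriving "adb": ["S"]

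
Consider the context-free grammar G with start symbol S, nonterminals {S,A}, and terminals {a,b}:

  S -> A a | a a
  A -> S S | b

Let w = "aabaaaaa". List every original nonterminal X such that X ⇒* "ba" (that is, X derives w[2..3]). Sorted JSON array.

Convert to CNF:
  S -> A T0 | T0 T0
  A -> S S | b
  T0 -> a

Fill CYK table bottom-up, restricted to cells inside w[2..3]:
  [2..2]={A}  "b"
  [3..3]={T0}  "a"  orig:{}
  [2..3]={S}  "ba"

Original NTs in T[2,3] deriving "ba": ["S"]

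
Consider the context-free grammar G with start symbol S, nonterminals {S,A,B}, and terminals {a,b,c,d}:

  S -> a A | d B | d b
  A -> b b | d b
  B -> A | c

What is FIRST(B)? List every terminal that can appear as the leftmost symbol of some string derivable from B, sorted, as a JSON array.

Compute FIRST by fixpoint:
pass 1:
  A via A→b b: +{b}
  A via A→d b: +{d}
  B via B→A: +{b,d}
  B via B→c: +{c}
  S via S→a A: +{a}
  S via S→d B: +{d}
  S: {a,d}  A: {b,d}  B: {b,c,d}
pass 2: done
  S: {a,d}  A: {b,d}  B: {b,c,d}

FIRST(B) = ["b", "c", "d"]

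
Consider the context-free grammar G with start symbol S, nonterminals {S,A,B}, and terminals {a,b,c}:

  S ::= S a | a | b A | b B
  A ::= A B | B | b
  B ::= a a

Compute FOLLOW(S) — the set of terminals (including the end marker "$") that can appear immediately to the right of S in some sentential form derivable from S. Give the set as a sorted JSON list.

FIRST sets, iterate to fixpoint:
round 1:
  A via A→b: +{b}
  B via B→a a: +{a}
  S via S→a: +{a}
  S via S→b A: +{b}
  FIRST(S)={a,b}  FIRST(A)={b}  FIRST(B)={a}
round 2:
  A via A→B: +{a}
  FIRST(S)={a,b}  FIRST(A)={a,b}  FIRST(B)={a}
round 3: — fixpoint
  FIRST(S)={a,b}  FIRST(A)={a,b}  FIRST(B)={a}

FOLLOW sets:
FOLLOW(S) := {$}
pass 1:
  A→A B: FOLLOW(A) ⊇ FIRST(B) = {a}; new: +{a}
  A→A B: FOLLOW(B) ⊇ FOLLOW(A) ⊇ {a}; new: +{a}
  S→S a: FOLLOW(S) ⊇ FIRST(a) = {a}; new: +{a}
  S→b A: FOLLOW(A) ⊇ FOLLOW(S) ⊇ {$,a}; new: +{$}
  S→b B: FOLLOW(B) ⊇ FOLLOW(S) ⊇ {$,a}; new: +{$}
  S: {$,a}  A: {$,a}  B: {$,a}
pass 2: (no change)
  S: {$,a}  A: {$,a}  B: {$,a}

FOLLOW(S) = ["$", "a"]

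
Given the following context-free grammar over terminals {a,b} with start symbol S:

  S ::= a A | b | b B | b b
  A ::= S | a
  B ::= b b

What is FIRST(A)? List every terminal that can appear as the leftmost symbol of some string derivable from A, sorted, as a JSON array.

FIRST sets, iterate to fixpoint:
pass 1:
  A via A→a: +{a}
  B via B→b b: +{b}
  S via S→a A: +{a}
  S via S→b: +{b}
  FIRST(S)={a,b}  FIRST(A)={a}  FIRST(B)={b}
pass 2:
  A via A→S: +{b}
  FIRST(S)={a,b}  FIRST(A)={a,b}  FIRST(B)={b}
pass 3: — fixpoint
  FIRST(S)={a,b}  FIRST(A)={a,b}  FIRST(B)={b}

FIRST(A) = ["a", "b"]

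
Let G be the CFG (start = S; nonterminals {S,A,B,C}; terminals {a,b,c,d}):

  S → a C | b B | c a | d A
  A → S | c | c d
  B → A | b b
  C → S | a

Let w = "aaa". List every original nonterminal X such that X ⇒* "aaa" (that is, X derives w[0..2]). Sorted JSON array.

Convert to CNF:
  S -> T0 C | T1 B | T2 T0 | T3 A
  A -> T0 C | T1 B | T2 T0 | T2 T3 | T3 A | c
  B -> T0 C | T1 B | T1 T1 | T2 T0 | T2 T3 | T3 A | c
  C -> T0 C | T1 B | T2 T0 | T3 A | a
  T0 -> a
  T1 -> b
  T2 -> c
  T3 -> d

Fill CYK table bottom-up (cells [i..j] with 0 ≤ i ≤ j ≤ 2 only):
  [0..0]={C,T0}  "a"  orig:{C}
  [1..1]={C,T0}  "a"  orig:{C}
  [2..2]={C,T0}  "a"  orig:{C}
  [0..1]={A,B,C,S}  "aa"
  [1..2]={A,B,C,S}  "aa"
  [0..2]={A,B,C,S}  "aaa"

Original NTs in T[0,2] deriving "aaa": ["A", "B", "C", "S"]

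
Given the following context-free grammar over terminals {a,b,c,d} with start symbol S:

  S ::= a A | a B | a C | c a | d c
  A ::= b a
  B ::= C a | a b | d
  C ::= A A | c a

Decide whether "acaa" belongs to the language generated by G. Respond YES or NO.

CNF form of G:
  S -> T1 A | T1 B | T1 C | T2 T1 | T3 T2
  A -> T0 T1
  B -> C T1 | T1 T0 | d
  C -> A A | T2 T1
  T0 -> b
  T1 -> a
  T2 -> c
  T3 -> d

CYK fill:
  cell(0,0) a: {T1}  orig:{}
  cell(1,1) c: {T2}  orig:{}
  cell(2,2) a: {T1}  orig:{}
  cell(3,3) a: {T1}  orig:{}
  cell(0,1) ac: ∅
  cell(1,2) ca: {C,S}
  cell(2,3) aa: ∅
  cell(0,2) aca: {S}
  cell(1,3) caa: {B}
  cell(0,3) acaa: {S}

S ∈ T[0,3] ⇒ YES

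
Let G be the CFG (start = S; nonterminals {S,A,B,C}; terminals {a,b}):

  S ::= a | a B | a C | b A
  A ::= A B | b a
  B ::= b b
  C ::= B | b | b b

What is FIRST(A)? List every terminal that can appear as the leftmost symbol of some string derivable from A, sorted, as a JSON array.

FIRST sets, iterate to fixpoint:
pass 1:
  A via A→b a: +{b}
  B via B→b b: +{b}
  C via C→B: +{b}
  S via S→a: +{a}
  S via S→b A: +{b}
  FIRST(S)={a,b}  FIRST(A)={b}  FIRST(B)={b}  FIRST(C)={b}
pass 2: (no change)
  FIRST(S)={a,b}  FIRST(A)={b}  FIRST(B)={b}  FIRST(C)={b}

FIRST(A) = ["b"]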